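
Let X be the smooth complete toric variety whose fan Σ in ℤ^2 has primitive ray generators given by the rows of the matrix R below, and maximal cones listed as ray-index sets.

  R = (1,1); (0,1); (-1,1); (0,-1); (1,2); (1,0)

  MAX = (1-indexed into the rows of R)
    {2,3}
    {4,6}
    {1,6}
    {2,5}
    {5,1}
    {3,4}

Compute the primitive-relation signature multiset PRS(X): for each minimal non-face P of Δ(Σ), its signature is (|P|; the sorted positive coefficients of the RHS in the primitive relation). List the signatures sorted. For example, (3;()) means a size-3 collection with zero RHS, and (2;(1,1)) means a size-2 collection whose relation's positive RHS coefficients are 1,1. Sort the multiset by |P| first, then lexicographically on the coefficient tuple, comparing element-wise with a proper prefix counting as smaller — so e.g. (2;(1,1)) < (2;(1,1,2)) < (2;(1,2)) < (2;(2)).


The 9 primitive collections of Σ (r=6, n=2):

  P = {2,4}:  v_{2} + v_{4} = 0  so sig = (2;())
  P = {1,2}:  v_{1} + v_{2} = v_{5}  so sig = (2;(1))
  P = {1,4}:  v_{1} + v_{4} = v_{6}  so sig = (2;(1))
  P = {2,6}:  v_{2} + v_{6} = v_{1}  so sig = (2;(1))
  P = {3,6}:  v_{3} + v_{6} = v_{2}  so sig = (2;(1))
  P = {4,5}:  v_{4} + v_{5} = v_{1}  so sig = (2;(1))
  P = {1,3}:  v_{1} + v_{3} = 2·v_{2}  so sig = (2;(2))
  P = {5,6}:  v_{5} + v_{6} = 2·v_{1}  so sig = (2;(2))
  P = {3,5}:  v_{3} + v_{5} = 3·v_{2}  so sig = (2;(3))

Signatures (|P|; sorted positive RHS coefficients), sorted:
    |P|=2: 9 collections, coeffs (), (1), (1), (1), (1), (1), (2), (2), (3)


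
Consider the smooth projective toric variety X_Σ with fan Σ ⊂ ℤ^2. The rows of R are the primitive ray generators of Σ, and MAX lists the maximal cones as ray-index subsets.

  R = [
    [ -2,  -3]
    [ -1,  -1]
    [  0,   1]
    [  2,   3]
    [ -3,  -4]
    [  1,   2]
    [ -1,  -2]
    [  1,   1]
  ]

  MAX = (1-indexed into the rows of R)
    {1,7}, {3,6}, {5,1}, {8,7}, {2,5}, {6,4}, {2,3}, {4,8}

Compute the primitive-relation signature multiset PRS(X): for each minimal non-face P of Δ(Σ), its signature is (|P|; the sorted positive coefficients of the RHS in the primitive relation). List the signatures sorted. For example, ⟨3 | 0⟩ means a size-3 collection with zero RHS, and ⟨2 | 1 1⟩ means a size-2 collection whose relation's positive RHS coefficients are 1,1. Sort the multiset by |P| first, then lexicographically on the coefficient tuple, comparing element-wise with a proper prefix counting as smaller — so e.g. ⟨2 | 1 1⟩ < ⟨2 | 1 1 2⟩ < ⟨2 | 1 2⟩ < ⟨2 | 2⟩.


Σ has 20 primitive collections:

  P = {1,4}:  v_{1} + v_{4} = 0  →  sig = ⟨2 | 0⟩
  P = {2,8}:  v_{2} + v_{8} = 0  →  sig = ⟨2 | 0⟩
  P = {6,7}:  v_{6} + v_{7} = 0  →  sig = ⟨2 | 0⟩
  P = {1,2}:  v_{1} + v_{2} = v_{5}  →  sig = ⟨2 | 1⟩
  P = {1,6}:  v_{1} + v_{6} = v_{2}  →  sig = ⟨2 | 1⟩
  P = {1,8}:  v_{1} + v_{8} = v_{7}  →  sig = ⟨2 | 1⟩
  P = {2,4}:  v_{2} + v_{4} = v_{6}  →  sig = ⟨2 | 1⟩
  P = {2,6}:  v_{2} + v_{6} = v_{3}  →  sig = ⟨2 | 1⟩
  P = {2,7}:  v_{2} + v_{7} = v_{1}  →  sig = ⟨2 | 1⟩
  P = {3,7}:  v_{3} + v_{7} = v_{2}  →  sig = ⟨2 | 1⟩
  P = {3,8}:  v_{3} + v_{8} = v_{6}  →  sig = ⟨2 | 1⟩
  P = {4,5}:  v_{4} + v_{5} = v_{2}  →  sig = ⟨2 | 1⟩
  P = {4,7}:  v_{4} + v_{7} = v_{8}  →  sig = ⟨2 | 1⟩
  P = {5,8}:  v_{5} + v_{8} = v_{1}  →  sig = ⟨2 | 1⟩
  P = {6,8}:  v_{6} + v_{8} = v_{4}  →  sig = ⟨2 | 1⟩
  P = {1,3}:  v_{1} + v_{3} = 2·v_{2}  →  sig = ⟨2 | 2⟩
  P = {3,4}:  v_{3} + v_{4} = 2·v_{6}  →  sig = ⟨2 | 2⟩
  P = {5,6}:  v_{5} + v_{6} = 2·v_{2}  →  sig = ⟨2 | 2⟩
  P = {5,7}:  v_{5} + v_{7} = 2·v_{1}  →  sig = ⟨2 | 2⟩
  P = {3,5}:  v_{3} + v_{5} = 3·v_{2}  →  sig = ⟨2 | 3⟩

Sorted signature multiset PRS(X):
{ ⟨2 | 0⟩ ×3,  ⟨2 | 1⟩ ×12,  ⟨2 | 2⟩ ×4,  ⟨2 | 3⟩ }


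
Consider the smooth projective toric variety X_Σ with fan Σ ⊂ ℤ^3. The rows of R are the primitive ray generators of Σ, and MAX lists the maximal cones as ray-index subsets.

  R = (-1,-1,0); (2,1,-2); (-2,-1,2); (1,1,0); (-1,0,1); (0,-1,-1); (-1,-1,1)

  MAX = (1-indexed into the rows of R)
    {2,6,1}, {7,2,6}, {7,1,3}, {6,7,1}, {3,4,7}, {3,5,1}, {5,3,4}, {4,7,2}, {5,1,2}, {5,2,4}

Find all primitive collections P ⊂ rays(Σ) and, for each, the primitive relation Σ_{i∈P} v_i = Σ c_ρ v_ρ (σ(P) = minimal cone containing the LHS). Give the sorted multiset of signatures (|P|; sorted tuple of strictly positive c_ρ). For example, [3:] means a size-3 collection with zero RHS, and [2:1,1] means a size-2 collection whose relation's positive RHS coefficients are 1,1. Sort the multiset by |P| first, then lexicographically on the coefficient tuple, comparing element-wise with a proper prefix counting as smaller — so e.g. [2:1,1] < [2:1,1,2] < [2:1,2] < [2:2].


|primitive collections| = 7. Relations:

  {1,4}:  v_{1} + v_{4} = 0 ; sig = [2:]
  {2,3}:  v_{2} + v_{3} = 0 ; sig = [2:]
  {5,6}:  v_{5} + v_{6} = v_{1} ; sig = [2:1]
  {5,7}:  v_{5} + v_{7} = v_{3} ; sig = [2:1]
  {3,6}:  v_{3} + v_{6} = v_{1} + v_{7} ; sig = [2:1,1]
  {4,6}:  v_{4} + v_{6} = v_{2} + v_{7} ; sig = [2:1,1]
  {1,2,7}:  v_{1} + v_{2} + v_{7} = v_{6} ; sig = [3:1]

Sorted signature multiset PRS(X):
    |P|=2: 6 collections, coeffs (), (), (1), (1), (1,1), (1,1)
    |P|=3: 1 collection, coeffs (1)


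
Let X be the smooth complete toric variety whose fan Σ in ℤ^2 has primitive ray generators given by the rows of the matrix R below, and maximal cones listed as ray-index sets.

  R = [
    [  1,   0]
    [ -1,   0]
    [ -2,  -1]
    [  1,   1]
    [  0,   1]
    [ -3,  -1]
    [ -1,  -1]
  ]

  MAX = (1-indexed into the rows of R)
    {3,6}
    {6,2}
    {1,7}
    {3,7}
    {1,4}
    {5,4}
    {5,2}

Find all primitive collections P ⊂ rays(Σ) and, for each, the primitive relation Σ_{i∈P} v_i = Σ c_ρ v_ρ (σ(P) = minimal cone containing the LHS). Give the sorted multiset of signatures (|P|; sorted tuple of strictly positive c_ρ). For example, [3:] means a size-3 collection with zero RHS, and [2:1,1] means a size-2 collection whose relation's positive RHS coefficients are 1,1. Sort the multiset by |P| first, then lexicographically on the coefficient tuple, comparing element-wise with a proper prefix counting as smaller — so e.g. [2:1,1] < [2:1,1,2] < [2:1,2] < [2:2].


|primitive collections| = 14. Relations:

  P={1,2}:  v_{1} + v_{2} = 0 — sig = [2:]
  P={4,7}:  v_{4} + v_{7} = 0 — sig = [2:]
  P={1,3}:  v_{1} + v_{3} = v_{7} — sig = [2:1]
  P={1,5}:  v_{1} + v_{5} = v_{4} — sig = [2:1]
  P={1,6}:  v_{1} + v_{6} = v_{3} — sig = [2:1]
  P={2,3}:  v_{2} + v_{3} = v_{6} — sig = [2:1]
  P={2,4}:  v_{2} + v_{4} = v_{5} — sig = [2:1]
  P={2,7}:  v_{2} + v_{7} = v_{3} — sig = [2:1]
  P={3,4}:  v_{3} + v_{4} = v_{2} — sig = [2:1]
  P={5,7}:  v_{5} + v_{7} = v_{2} — sig = [2:1]
  P={3,5}:  v_{3} + v_{5} = 2·v_{2} — sig = [2:2]
  P={4,6}:  v_{4} + v_{6} = 2·v_{2} — sig = [2:2]
  P={6,7}:  v_{6} + v_{7} = 2·v_{3} — sig = [2:2]
  P={5,6}:  v_{5} + v_{6} = 3·v_{2} — sig = [2:3]

Hence PRS(X_Σ) =
[[2:], [2:], [2:1], [2:1], [2:1], [2:1], [2:1], [2:1], [2:1], [2:1], [2:2], [2:2], [2:2], [2:3]]


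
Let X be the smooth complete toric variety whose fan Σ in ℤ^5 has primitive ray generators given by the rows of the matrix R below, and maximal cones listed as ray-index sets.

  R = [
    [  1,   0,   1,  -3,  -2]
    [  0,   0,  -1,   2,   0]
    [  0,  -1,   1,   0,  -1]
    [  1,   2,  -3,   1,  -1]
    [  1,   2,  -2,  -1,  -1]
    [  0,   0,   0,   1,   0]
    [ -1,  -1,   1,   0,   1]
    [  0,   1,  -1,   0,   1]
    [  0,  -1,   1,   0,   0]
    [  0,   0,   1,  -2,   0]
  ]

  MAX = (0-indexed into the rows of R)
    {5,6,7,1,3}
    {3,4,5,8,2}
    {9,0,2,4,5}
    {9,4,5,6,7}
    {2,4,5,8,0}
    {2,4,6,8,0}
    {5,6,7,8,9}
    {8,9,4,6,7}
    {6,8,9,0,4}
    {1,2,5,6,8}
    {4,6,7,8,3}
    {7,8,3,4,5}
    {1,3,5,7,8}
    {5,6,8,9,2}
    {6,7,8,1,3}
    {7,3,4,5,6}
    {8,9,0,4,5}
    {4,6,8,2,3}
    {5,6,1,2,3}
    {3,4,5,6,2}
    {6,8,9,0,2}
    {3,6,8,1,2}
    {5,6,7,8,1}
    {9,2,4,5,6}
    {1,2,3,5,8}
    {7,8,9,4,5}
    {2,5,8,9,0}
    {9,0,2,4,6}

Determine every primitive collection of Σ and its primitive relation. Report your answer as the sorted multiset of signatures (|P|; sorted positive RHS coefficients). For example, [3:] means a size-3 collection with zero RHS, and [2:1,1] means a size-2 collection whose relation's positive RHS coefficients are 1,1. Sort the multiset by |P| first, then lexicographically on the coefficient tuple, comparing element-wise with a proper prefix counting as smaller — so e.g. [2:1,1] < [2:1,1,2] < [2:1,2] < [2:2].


The 11 primitive collections of Σ (r=10, n=5):

  {1,9}:  v_{1} + v_{9} = 0  so sig = [2:]
  {2,7}:  v_{2} + v_{7} = 0  so sig = [2:]
  {1,4}:  v_{1} + v_{4} = v_{3}  so sig = [2:1]
  {3,9}:  v_{3} + v_{9} = v_{4}  so sig = [2:1]
  {0,1}:  v_{0} + v_{1} = v_{2} + v_{4} + v_{8}  so sig = [2:1,1,1]
  {0,7}:  v_{0} + v_{7} = v_{4} + v_{8} + v_{9}  so sig = [2:1,1,1]
  {0,3}:  v_{0} + v_{3} = v_{2} + 2·v_{4} + v_{8}  so sig = [2:1,1,2]
  {0,5,6}:  v_{0} + v_{5} + v_{6} = v_{2} + v_{9}  so sig = [3:1,1]
  {4,5,6,8}:  v_{4} + v_{5} + v_{6} + v_{8} = 0  so sig = [4:]
  {2,4,8,9}:  v_{2} + v_{4} + v_{8} + v_{9} = v_{0}  so sig = [4:1]
  {3,5,6,8}:  v_{3} + v_{5} + v_{6} + v_{8} = v_{1}  so sig = [4:1]

Hence PRS(X_Σ) =
    |P|=2: 7 collections, coeffs (), (), (1), (1), (1,1,1), (1,1,1), (1,1,2)
    |P|=3: 1 collection, coeffs (1,1)
    |P|=4: 3 collections, coeffs (), (1), (1)


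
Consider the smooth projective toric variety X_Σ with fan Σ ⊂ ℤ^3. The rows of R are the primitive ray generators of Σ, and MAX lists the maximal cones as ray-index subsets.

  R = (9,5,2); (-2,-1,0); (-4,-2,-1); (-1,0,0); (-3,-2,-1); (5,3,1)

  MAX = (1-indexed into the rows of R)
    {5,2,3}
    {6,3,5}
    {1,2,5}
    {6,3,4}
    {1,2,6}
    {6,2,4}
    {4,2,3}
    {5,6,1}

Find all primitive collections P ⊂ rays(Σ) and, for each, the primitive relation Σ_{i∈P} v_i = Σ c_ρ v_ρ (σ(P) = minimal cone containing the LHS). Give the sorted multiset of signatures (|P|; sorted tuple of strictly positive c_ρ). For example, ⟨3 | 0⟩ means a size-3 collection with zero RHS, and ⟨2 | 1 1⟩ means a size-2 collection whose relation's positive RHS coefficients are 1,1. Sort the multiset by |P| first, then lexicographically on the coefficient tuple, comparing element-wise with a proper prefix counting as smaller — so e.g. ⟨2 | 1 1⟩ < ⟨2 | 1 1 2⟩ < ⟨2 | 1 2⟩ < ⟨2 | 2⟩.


Δ(Σ) — 6 vertices, 5 min non-faces:

  • {1,3}:  v_{1} + v_{3} = v_{6}  ⇒ sig = ⟨2 | 1⟩
  • {4,5}:  v_{4} + v_{5} = v_{3}  ⇒ sig = ⟨2 | 1⟩
  • {1,4}:  v_{1} + v_{4} = v_{2} + 2·v_{6}  ⇒ sig = ⟨2 | 1 2⟩
  • {2,5,6}:  v_{2} + v_{5} + v_{6} = 0  ⇒ sig = ⟨3 | 0⟩
  • {2,3,6}:  v_{2} + v_{3} + v_{6} = v_{4}  ⇒ sig = ⟨3 | 1⟩

so the primitive-relation signature multiset is
    |P|=2: 3 collections, coeffs (1), (1), (1,2)
    |P|=3: 2 collections, coeffs (), (1)


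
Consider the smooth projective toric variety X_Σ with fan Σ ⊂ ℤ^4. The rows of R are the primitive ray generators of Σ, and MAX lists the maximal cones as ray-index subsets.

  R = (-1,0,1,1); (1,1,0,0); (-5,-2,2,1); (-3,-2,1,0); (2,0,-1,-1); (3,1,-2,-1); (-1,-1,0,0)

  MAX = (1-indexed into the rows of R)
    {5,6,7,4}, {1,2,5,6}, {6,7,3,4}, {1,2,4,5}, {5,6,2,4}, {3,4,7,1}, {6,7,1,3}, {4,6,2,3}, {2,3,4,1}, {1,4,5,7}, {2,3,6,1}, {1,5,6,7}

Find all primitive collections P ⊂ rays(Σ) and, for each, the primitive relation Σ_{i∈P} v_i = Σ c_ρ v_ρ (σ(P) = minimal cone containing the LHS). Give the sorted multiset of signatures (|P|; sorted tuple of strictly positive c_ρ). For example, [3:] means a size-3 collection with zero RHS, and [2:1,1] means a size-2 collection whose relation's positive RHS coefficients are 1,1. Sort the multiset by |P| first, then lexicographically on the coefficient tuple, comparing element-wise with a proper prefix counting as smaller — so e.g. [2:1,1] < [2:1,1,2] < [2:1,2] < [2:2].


3 collections generate NE(X_Σ); each relation:

  • {2,7}:  v_{2} + v_{7} = 0  ⇒ sig = [2:]
  • {3,5}:  v_{3} + v_{5} = v_{4}  ⇒ sig = [2:1]
  • {1,4,6}:  v_{1} + v_{4} + v_{6} = v_{7}  ⇒ sig = [3:1]

so the primitive-relation signature multiset is
    [2:]
    [2:1]
    [3:1]


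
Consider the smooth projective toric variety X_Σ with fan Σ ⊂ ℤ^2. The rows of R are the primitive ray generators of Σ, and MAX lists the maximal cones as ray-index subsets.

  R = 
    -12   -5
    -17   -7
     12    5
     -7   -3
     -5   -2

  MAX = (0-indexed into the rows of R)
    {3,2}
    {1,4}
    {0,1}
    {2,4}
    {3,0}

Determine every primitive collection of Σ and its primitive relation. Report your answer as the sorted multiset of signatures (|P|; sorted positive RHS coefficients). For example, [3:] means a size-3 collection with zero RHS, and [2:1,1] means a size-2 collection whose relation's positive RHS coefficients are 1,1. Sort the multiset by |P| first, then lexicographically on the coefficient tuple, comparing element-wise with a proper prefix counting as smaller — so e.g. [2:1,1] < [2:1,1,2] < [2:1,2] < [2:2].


Σ has 5 primitive collections:

  {0,2}:  v_{0} + v_{2} = 0  ⇒ sig = [2:]
  {0,4}:  v_{0} + v_{4} = v_{1}  ⇒ sig = [2:1]
  {1,2}:  v_{1} + v_{2} = v_{4}  ⇒ sig = [2:1]
  {3,4}:  v_{3} + v_{4} = v_{0}  ⇒ sig = [2:1]
  {1,3}:  v_{1} + v_{3} = 2·v_{0}  ⇒ sig = [2:2]

Signatures (|P|; sorted positive RHS coefficients), sorted:
    [2:]
    [2:1]
    [2:1]
    [2:1]
    [2:2]


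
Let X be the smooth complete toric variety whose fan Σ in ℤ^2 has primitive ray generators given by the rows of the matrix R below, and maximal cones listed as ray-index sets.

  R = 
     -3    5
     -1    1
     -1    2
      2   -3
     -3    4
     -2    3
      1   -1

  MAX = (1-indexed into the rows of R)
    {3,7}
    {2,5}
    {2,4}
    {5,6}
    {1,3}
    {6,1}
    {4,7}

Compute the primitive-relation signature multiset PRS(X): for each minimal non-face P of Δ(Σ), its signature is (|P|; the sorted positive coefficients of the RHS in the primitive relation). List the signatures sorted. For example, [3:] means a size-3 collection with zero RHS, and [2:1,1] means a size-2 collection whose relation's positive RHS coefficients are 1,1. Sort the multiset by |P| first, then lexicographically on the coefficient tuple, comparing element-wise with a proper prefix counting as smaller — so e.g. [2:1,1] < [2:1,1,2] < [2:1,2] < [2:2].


14 collections generate NE(X_Σ); each relation:

  P={2,7}:  v_{2} + v_{7} = 0 — sig = [2:]
  P={4,6}:  v_{4} + v_{6} = 0 — sig = [2:]
  P={1,4}:  v_{1} + v_{4} = v_{3} — sig = [2:1]
  P={2,3}:  v_{2} + v_{3} = v_{6} — sig = [2:1]
  P={2,6}:  v_{2} + v_{6} = v_{5} — sig = [2:1]
  P={3,4}:  v_{3} + v_{4} = v_{7} — sig = [2:1]
  P={3,6}:  v_{3} + v_{6} = v_{1} — sig = [2:1]
  P={4,5}:  v_{4} + v_{5} = v_{2} — sig = [2:1]
  P={5,7}:  v_{5} + v_{7} = v_{6} — sig = [2:1]
  P={6,7}:  v_{6} + v_{7} = v_{3} — sig = [2:1]
  P={1,2}:  v_{1} + v_{2} = 2·v_{6} — sig = [2:2]
  P={1,7}:  v_{1} + v_{7} = 2·v_{3} — sig = [2:2]
  P={3,5}:  v_{3} + v_{5} = 2·v_{6} — sig = [2:2]
  P={1,5}:  v_{1} + v_{5} = 3·v_{6} — sig = [2:3]

Hence PRS(X_Σ) =
    [2:]
    [2:]
    [2:1]
    [2:1]
    [2:1]
    [2:1]
    [2:1]
    [2:1]
    [2:1]
    [2:1]
    [2:2]
    [2:2]
    [2:2]
    [2:3]


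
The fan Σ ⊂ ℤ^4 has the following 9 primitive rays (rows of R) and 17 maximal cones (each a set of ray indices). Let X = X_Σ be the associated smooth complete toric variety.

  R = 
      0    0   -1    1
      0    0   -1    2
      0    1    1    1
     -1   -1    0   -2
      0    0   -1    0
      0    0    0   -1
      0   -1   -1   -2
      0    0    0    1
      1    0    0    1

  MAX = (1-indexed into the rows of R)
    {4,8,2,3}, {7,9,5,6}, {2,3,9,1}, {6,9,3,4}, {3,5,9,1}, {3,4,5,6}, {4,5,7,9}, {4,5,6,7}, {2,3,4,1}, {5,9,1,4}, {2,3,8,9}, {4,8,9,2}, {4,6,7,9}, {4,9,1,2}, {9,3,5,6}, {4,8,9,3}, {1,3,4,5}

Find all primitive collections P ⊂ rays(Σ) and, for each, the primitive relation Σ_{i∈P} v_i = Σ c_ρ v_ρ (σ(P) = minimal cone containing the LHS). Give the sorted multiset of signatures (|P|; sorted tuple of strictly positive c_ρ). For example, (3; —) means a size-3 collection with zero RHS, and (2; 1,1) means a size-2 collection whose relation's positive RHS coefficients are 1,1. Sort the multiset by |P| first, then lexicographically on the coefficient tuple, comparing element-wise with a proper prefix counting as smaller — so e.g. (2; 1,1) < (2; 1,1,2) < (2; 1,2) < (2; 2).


Minimal non-faces — 14 found among 9 rays, 17 max cones:

  P={6,8}:  v_{6} + v_{8} = 0  →  sig = (2; —)
  P={1,6}:  v_{1} + v_{6} = v_{5}  →  sig = (2; 1)
  P={1,8}:  v_{1} + v_{8} = v_{2}  →  sig = (2; 1)
  P={2,6}:  v_{2} + v_{6} = v_{1}  →  sig = (2; 1)
  P={3,7}:  v_{3} + v_{7} = v_{6}  →  sig = (2; 1)
  P={5,8}:  v_{5} + v_{8} = v_{1}  →  sig = (2; 1)
  P={7,8}:  v_{7} + v_{8} = v_{4} + v_{5} + v_{9}  →  sig = (2; 1,1,1)
  P={2,7}:  v_{2} + v_{7} = v_{1} + v_{4} + v_{5} + v_{9}  →  sig = (2; 1,1,1,1)
  P={1,7}:  v_{1} + v_{7} = v_{4} + 2·v_{5} + v_{9}  →  sig = (2; 1,1,2)
  P={2,5}:  v_{2} + v_{5} = 2·v_{1}  →  sig = (2; 2)
  P={3,4,5,9}:  v_{3} + v_{4} + v_{5} + v_{9} = 0  →  sig = (4; —)
  P={1,3,4,9}:  v_{1} + v_{3} + v_{4} + v_{9} = v_{8}  →  sig = (4; 1)
  P={4,5,6,9}:  v_{4} + v_{5} + v_{6} + v_{9} = v_{7}  →  sig = (4; 1)
  P={2,3,4,9}:  v_{2} + v_{3} + v_{4} + v_{9} = 2·v_{8}  →  sig = (4; 2)

so the primitive-relation signature multiset is
{ (2; —),  (2; 1) ×5,  (2; 1,1,1),  (2; 1,1,1,1),  (2; 1,1,2),  (2; 2),  (4; —),  (4; 1) ×2,  (4; 2) }


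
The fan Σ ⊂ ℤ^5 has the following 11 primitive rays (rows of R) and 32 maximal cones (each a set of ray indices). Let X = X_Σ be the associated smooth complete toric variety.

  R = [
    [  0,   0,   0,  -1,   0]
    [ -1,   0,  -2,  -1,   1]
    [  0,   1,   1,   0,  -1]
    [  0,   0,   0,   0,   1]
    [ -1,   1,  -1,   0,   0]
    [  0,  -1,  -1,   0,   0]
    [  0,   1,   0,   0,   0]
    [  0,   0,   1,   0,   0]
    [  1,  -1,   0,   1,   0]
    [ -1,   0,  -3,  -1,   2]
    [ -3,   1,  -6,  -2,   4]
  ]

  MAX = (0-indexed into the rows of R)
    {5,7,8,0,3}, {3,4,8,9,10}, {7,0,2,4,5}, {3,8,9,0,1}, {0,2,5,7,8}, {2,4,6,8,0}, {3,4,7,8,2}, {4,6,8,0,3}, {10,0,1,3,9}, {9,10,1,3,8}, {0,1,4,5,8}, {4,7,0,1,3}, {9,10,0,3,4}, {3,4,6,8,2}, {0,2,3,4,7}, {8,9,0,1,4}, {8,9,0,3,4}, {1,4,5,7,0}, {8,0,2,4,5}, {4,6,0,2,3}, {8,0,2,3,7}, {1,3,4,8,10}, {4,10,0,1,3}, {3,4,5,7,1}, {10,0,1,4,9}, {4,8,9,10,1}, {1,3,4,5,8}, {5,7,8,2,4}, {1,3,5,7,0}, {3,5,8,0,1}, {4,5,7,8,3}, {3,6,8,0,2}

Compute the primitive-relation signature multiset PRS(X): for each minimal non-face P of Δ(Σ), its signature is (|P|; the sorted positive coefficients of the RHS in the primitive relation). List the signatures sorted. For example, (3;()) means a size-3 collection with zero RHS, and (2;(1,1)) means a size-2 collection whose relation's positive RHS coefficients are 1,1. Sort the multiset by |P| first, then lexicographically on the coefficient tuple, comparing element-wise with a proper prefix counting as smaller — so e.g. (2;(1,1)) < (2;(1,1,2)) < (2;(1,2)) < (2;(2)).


Δ(Σ) — 11 vertices, 20 min non-faces:

  • {1,2}:  v_{1} + v_{2} = v_{0} + v_{4}  so sig = (2;(1,1))
  • {6,7}:  v_{6} + v_{7} = v_{2} + v_{3}  so sig = (2;(1,1))
  • {7,9}:  v_{7} + v_{9} = v_{1} + v_{3}  so sig = (2;(1,1))
  • {5,6}:  v_{5} + v_{6} = v_{0} + v_{4} + v_{8}  so sig = (2;(1,1,1))
  • {2,10}:  v_{2} + v_{10} = v_{0} + v_{3} + 2·v_{4} + v_{9}  so sig = (2;(1,1,1,2))
  • {5,10}:  v_{5} + v_{10} = 3·v_{1} + v_{3} + v_{4} + v_{8}  so sig = (2;(1,1,1,3))
  • {1,6}:  v_{1} + v_{6} = 2·v_{0} + v_{3} + 2·v_{4} + v_{8}  so sig = (2;(1,1,2,2))
  • {2,9}:  v_{2} + v_{9} = 2·v_{0} + v_{3} + 2·v_{4} + v_{8}  so sig = (2;(1,1,2,2))
  • {6,10}:  v_{6} + v_{10} = 2·v_{0} + 2·v_{3} + 3·v_{4} + v_{8} + v_{9}  so sig = (2;(1,1,2,2,3))
  • {5,9}:  v_{5} + v_{9} = 2·v_{1} + v_{8}  so sig = (2;(1,2))
  • {7,10}:  v_{7} + v_{10} = 2·v_{1} + 2·v_{3} + v_{4}  so sig = (2;(1,2,2))
  • {6,9}:  v_{6} + v_{9} = 3·v_{0} + 2·v_{3} + 3·v_{4} + 2·v_{8}  so sig = (2;(2,2,3,3))
  • {2,3,5}:  v_{2} + v_{3} + v_{5} = 0  so sig = (3;())
  • {1,7,8}:  v_{1} + v_{7} + v_{8} = v_{3} + v_{5}  so sig = (3;(1,1))
  • {0,8,10}:  v_{0} + v_{8} + v_{10} = 2·v_{9}  so sig = (3;(2))
  • {0,4,7,8}:  v_{0} + v_{4} + v_{7} + v_{8} = 0  so sig = (4;())
  • {0,3,4,5}:  v_{0} + v_{3} + v_{4} + v_{5} = v_{1}  so sig = (4;(1))
  • {1,3,4,9}:  v_{1} + v_{3} + v_{4} + v_{9} = v_{10}  so sig = (4;(1))
  • {0,1,3,4,8}:  v_{0} + v_{1} + v_{3} + v_{4} + v_{8} = v_{9}  so sig = (5;(1))
  • {0,2,3,4,8}:  v_{0} + v_{2} + v_{3} + v_{4} + v_{8} = v_{6}  so sig = (5;(1))

Signatures (|P|; sorted positive RHS coefficients), sorted:
    (2;(1,1))
    (2;(1,1))
    (2;(1,1))
    (2;(1,1,1))
    (2;(1,1,1,2))
    (2;(1,1,1,3))
    (2;(1,1,2,2))
    (2;(1,1,2,2))
    (2;(1,1,2,2,3))
    (2;(1,2))
    (2;(1,2,2))
    (2;(2,2,3,3))
    (3;())
    (3;(1,1))
    (3;(2))
    (4;())
    (4;(1))
    (4;(1))
    (5;(1))
    (5;(1))


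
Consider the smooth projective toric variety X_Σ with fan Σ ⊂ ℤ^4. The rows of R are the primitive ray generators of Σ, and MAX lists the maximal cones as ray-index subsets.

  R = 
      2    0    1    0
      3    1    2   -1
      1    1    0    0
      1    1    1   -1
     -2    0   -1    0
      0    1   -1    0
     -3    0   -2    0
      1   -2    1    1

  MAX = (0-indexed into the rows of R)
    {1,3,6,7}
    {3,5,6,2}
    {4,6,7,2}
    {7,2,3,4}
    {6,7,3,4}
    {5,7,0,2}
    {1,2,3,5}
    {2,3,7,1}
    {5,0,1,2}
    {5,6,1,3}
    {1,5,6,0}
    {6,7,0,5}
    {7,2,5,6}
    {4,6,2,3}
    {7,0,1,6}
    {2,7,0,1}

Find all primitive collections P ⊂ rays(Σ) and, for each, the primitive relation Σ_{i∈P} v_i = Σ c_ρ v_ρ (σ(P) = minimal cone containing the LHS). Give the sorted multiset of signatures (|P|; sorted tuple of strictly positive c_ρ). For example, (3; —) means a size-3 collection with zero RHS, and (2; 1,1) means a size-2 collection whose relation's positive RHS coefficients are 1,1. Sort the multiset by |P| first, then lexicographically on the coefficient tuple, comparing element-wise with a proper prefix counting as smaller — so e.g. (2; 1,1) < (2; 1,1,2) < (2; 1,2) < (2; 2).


9 minimal non-faces of Δ(Σ) (on 8 rays):

  {0,4}:  v_{0} + v_{4} = 0 — sig = (2; —)
  {0,3}:  v_{0} + v_{3} = v_{1} — sig = (2; 1)
  {1,4}:  v_{1} + v_{4} = v_{3} — sig = (2; 1)
  {4,5}:  v_{4} + v_{5} = v_{2} + v_{6} — sig = (2; 1,1)
  {0,2,6}:  v_{0} + v_{2} + v_{6} = v_{5} — sig = (3; 1)
  {3,5,7}:  v_{3} + v_{5} + v_{7} = v_{0} — sig = (3; 1)
  {1,2,6}:  v_{1} + v_{2} + v_{6} = v_{3} + v_{5} — sig = (3; 1,1)
  {1,5,7}:  v_{1} + v_{5} + v_{7} = 2·v_{0} — sig = (3; 2)
  {2,3,6,7}:  v_{2} + v_{3} + v_{6} + v_{7} = 0 — sig = (4; —)

so the primitive-relation signature multiset is
{ (2; —),  (2; 1) ×2,  (2; 1,1),  (3; 1) ×2,  (3; 1,1),  (3; 2),  (4; —) }


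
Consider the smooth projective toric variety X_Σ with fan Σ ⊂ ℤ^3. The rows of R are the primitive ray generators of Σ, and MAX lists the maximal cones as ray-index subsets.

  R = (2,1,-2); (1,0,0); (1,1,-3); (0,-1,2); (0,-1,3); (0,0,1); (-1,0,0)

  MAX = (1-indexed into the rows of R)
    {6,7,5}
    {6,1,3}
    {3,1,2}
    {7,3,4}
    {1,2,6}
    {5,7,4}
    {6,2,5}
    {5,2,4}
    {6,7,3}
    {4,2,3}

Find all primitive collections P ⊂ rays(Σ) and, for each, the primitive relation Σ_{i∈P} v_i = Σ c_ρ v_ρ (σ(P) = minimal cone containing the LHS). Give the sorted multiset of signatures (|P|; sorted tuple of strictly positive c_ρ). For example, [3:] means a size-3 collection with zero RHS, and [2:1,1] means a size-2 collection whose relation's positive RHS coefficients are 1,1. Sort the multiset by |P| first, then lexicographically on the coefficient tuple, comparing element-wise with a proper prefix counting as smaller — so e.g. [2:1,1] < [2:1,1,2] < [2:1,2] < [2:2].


Σ has 7 primitive collections:

  • {2,7}:  v_{2} + v_{7} = 0 ; sig = [2:]
  • {3,5}:  v_{3} + v_{5} = v_{2} ; sig = [2:1]
  • {4,6}:  v_{4} + v_{6} = v_{5} ; sig = [2:1]
  • {1,7}:  v_{1} + v_{7} = v_{3} + v_{6} ; sig = [2:1,1]
  • {1,5}:  v_{1} + v_{5} = 2·v_{2} + v_{6} ; sig = [2:1,2]
  • {1,4}:  v_{1} + v_{4} = 2·v_{2} ; sig = [2:2]
  • {2,3,6}:  v_{2} + v_{3} + v_{6} = v_{1} ; sig = [3:1]

Signatures (|P|; sorted positive RHS coefficients), sorted:
    |P|=2: 6 collections, coeffs (), (1), (1), (1,1), (1,2), (2)
    |P|=3: 1 collection, coeffs (1)


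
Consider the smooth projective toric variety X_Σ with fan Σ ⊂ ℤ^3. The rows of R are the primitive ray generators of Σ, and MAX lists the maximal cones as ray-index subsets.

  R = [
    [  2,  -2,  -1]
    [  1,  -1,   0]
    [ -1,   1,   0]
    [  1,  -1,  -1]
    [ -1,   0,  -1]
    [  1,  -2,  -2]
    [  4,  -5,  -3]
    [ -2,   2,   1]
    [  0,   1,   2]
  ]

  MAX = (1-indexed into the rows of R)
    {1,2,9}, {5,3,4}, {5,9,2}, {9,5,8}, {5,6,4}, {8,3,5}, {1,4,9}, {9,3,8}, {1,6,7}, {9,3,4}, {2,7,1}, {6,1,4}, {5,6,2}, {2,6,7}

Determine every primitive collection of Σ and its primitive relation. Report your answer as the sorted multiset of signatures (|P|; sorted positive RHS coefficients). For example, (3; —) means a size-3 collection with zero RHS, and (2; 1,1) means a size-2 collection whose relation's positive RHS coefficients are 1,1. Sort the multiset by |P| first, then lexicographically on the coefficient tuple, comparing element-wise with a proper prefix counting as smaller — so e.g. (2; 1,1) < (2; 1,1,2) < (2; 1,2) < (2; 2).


Σ has 18 primitive collections:

  P = {1,8}:  v_{1} + v_{8} = 0  ⟹  sig = (2; —)
  P = {2,3}:  v_{2} + v_{3} = 0  ⟹  sig = (2; —)
  P = {1,3}:  v_{1} + v_{3} = v_{4}  ⟹  sig = (2; 1)
  P = {1,5}:  v_{1} + v_{5} = v_{6}  ⟹  sig = (2; 1)
  P = {2,4}:  v_{2} + v_{4} = v_{1}  ⟹  sig = (2; 1)
  P = {4,8}:  v_{4} + v_{8} = v_{3}  ⟹  sig = (2; 1)
  P = {6,8}:  v_{6} + v_{8} = v_{5}  ⟹  sig = (2; 1)
  P = {6,9}:  v_{6} + v_{9} = v_{2}  ⟹  sig = (2; 1)
  P = {2,8}:  v_{2} + v_{8} = v_{5} + v_{9}  ⟹  sig = (2; 1,1)
  P = {3,6}:  v_{3} + v_{6} = v_{4} + v_{5}  ⟹  sig = (2; 1,1)
  P = {3,7}:  v_{3} + v_{7} = v_{1} + v_{6}  ⟹  sig = (2; 1,1)
  P = {7,8}:  v_{7} + v_{8} = v_{2} + v_{6}  ⟹  sig = (2; 1,1)
  P = {4,7}:  v_{4} + v_{7} = 2·v_{1} + v_{6}  ⟹  sig = (2; 1,2)
  P = {5,7}:  v_{5} + v_{7} = v_{2} + 2·v_{6}  ⟹  sig = (2; 1,2)
  P = {7,9}:  v_{7} + v_{9} = v_{1} + 2·v_{2}  ⟹  sig = (2; 1,2)
  P = {4,5,9}:  v_{4} + v_{5} + v_{9} = 0  ⟹  sig = (3; —)
  P = {1,2,6}:  v_{1} + v_{2} + v_{6} = v_{7}  ⟹  sig = (3; 1)
  P = {3,5,9}:  v_{3} + v_{5} + v_{9} = v_{8}  ⟹  sig = (3; 1)

so the primitive-relation signature multiset is
    |P|=2: 15 collections, coeffs (), (), (1), (1), (1), (1), (1), (1), (1,1), (1,1), (1,1), (1,1), (1,2), (1,2), (1,2)
    |P|=3: 3 collections, coeffs (), (1), (1)


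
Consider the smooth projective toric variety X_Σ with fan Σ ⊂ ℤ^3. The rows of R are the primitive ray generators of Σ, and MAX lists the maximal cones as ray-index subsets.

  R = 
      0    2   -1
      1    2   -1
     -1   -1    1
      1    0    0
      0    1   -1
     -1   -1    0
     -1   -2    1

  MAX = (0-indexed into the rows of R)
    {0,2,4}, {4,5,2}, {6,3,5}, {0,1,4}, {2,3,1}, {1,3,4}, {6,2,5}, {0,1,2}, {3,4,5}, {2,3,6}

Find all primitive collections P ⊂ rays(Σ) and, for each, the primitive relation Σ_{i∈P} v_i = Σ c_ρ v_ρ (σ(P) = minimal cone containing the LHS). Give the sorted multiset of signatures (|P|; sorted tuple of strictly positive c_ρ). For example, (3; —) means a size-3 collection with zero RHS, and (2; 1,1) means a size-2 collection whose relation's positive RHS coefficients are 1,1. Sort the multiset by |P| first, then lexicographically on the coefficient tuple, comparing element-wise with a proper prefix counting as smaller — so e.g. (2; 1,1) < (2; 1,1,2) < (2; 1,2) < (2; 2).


|primitive collections| = 9. Relations:

  {1,6}:  v_{1} + v_{6} = 0  →  sig = (2; —)
  {0,3}:  v_{0} + v_{3} = v_{1}  →  sig = (2; 1)
  {1,5}:  v_{1} + v_{5} = v_{4}  →  sig = (2; 1)
  {4,6}:  v_{4} + v_{6} = v_{5}  →  sig = (2; 1)
  {0,6}:  v_{0} + v_{6} = v_{2} + v_{4}  →  sig = (2; 1,1)
  {0,5}:  v_{0} + v_{5} = v_{2} + 2·v_{4}  →  sig = (2; 1,2)
  {2,3,4}:  v_{2} + v_{3} + v_{4} = 0  →  sig = (3; —)
  {1,2,4}:  v_{1} + v_{2} + v_{4} = v_{0}  →  sig = (3; 1)
  {2,3,5}:  v_{2} + v_{3} + v_{5} = v_{6}  →  sig = (3; 1)

Hence PRS(X_Σ) =
{ (2; —),  (2; 1) ×3,  (2; 1,1),  (2; 1,2),  (3; —),  (3; 1) ×2 }


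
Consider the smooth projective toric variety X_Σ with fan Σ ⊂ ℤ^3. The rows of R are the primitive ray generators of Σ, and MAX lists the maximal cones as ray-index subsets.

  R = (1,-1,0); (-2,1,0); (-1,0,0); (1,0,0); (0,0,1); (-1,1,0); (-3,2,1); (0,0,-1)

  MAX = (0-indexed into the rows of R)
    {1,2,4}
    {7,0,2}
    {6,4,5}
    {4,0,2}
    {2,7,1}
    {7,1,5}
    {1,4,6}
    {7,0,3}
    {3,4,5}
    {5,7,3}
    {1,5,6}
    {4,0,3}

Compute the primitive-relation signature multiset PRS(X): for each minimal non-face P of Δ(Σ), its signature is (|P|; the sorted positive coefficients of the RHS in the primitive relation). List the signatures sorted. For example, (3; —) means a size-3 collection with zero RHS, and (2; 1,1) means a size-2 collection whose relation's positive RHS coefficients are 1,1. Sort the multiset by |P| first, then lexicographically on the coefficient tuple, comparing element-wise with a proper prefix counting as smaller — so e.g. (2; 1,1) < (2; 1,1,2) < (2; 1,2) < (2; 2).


The 11 primitive collections of Σ (r=8, n=3):

  {0,5}:  v_{0} + v_{5} = 0  ⇒ sig = (2; —)
  {2,3}:  v_{2} + v_{3} = 0  ⇒ sig = (2; —)
  {4,7}:  v_{4} + v_{7} = 0  ⇒ sig = (2; —)
  {0,1}:  v_{0} + v_{1} = v_{2}  ⇒ sig = (2; 1)
  {1,3}:  v_{1} + v_{3} = v_{5}  ⇒ sig = (2; 1)
  {2,5}:  v_{2} + v_{5} = v_{1}  ⇒ sig = (2; 1)
  {0,6}:  v_{0} + v_{6} = v_{1} + v_{4}  ⇒ sig = (2; 1,1)
  {6,7}:  v_{6} + v_{7} = v_{1} + v_{5}  ⇒ sig = (2; 1,1)
  {2,6}:  v_{2} + v_{6} = 2·v_{1} + v_{4}  ⇒ sig = (2; 1,2)
  {3,6}:  v_{3} + v_{6} = v_{4} + 2·v_{5}  ⇒ sig = (2; 1,2)
  {1,4,5}:  v_{1} + v_{4} + v_{5} = v_{6}  ⇒ sig = (3; 1)

Hence PRS(X_Σ) =
    |P|=2: 10 collections, coeffs (), (), (), (1), (1), (1), (1,1), (1,1), (1,2), (1,2)
    |P|=3: 1 collection, coeffs (1)


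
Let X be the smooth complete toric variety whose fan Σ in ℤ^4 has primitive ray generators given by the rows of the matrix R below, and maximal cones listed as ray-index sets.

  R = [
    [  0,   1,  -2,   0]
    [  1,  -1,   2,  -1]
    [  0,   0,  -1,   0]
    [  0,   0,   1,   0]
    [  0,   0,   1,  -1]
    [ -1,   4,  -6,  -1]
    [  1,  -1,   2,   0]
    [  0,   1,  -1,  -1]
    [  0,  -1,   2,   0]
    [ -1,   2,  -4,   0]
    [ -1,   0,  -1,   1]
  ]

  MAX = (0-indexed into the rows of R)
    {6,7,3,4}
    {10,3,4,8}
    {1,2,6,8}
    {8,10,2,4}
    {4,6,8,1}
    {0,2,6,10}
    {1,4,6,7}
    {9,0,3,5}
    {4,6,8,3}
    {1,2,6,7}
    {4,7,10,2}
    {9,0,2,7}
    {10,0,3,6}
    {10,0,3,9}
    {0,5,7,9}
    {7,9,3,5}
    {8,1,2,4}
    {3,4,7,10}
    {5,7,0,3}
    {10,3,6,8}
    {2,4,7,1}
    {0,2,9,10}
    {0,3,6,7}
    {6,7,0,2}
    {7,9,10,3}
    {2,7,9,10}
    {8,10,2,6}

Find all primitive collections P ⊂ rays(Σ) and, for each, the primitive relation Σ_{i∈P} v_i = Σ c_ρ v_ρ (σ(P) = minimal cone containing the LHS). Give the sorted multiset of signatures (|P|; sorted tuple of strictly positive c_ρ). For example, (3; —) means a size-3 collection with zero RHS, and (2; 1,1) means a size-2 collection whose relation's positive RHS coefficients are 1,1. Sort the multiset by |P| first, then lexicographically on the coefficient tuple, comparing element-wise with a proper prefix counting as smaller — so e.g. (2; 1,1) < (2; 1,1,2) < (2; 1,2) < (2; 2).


22 collections generate NE(X_Σ); each relation:

  P = {0,8}:  v_{0} + v_{8} = 0  so sig = (2; —)
  P = {2,3}:  v_{2} + v_{3} = 0  so sig = (2; —)
  P = {0,4}:  v_{0} + v_{4} = v_{7}  so sig = (2; 1)
  P = {6,9}:  v_{6} + v_{9} = v_{0}  so sig = (2; 1)
  P = {7,8}:  v_{7} + v_{8} = v_{4}  so sig = (2; 1)
  P = {1,3}:  v_{1} + v_{3} = v_{4} + v_{6}  so sig = (2; 1,1)
  P = {1,9}:  v_{1} + v_{9} = v_{2} + v_{7}  so sig = (2; 1,1)
  P = {1,10}:  v_{1} + v_{10} = v_{2} + v_{8}  so sig = (2; 1,1)
  P = {8,9}:  v_{8} + v_{9} = v_{7} + v_{10}  so sig = (2; 1,1)
  P = {0,1}:  v_{0} + v_{1} = v_{2} + v_{6} + v_{7}  so sig = (2; 1,1,1)
  P = {2,5}:  v_{2} + v_{5} = v_{0} + v_{7} + v_{9}  so sig = (2; 1,1,1)
  P = {5,8}:  v_{5} + v_{8} = v_{3} + v_{7} + v_{9}  so sig = (2; 1,1,1)
  P = {4,5}:  v_{4} + v_{5} = v_{3} + 2·v_{7} + v_{9}  so sig = (2; 1,1,2)
  P = {5,6}:  v_{5} + v_{6} = 2·v_{0} + v_{3} + v_{7}  so sig = (2; 1,1,2)
  P = {1,5}:  v_{1} + v_{5} = v_{0} + 2·v_{7}  so sig = (2; 1,2)
  P = {4,9}:  v_{4} + v_{9} = 2·v_{7} + v_{10}  so sig = (2; 1,2)
  P = {5,10}:  v_{5} + v_{10} = v_{3} + 2·v_{9}  so sig = (2; 1,2)
  P = {6,7,10}:  v_{6} + v_{7} + v_{10} = 0  so sig = (3; —)
  P = {0,7,10}:  v_{0} + v_{7} + v_{10} = v_{9}  so sig = (3; 1)
  P = {2,4,6}:  v_{2} + v_{4} + v_{6} = v_{1}  so sig = (3; 1)
  P = {4,6,10}:  v_{4} + v_{6} + v_{10} = v_{8}  so sig = (3; 1)
  P = {0,3,7,9}:  v_{0} + v_{3} + v_{7} + v_{9} = v_{5}  so sig = (4; 1)

Sorted signature multiset PRS(X):
{ (2; —) ×2,  (2; 1) ×3,  (2; 1,1) ×4,  (2; 1,1,1) ×3,  (2; 1,1,2) ×2,  (2; 1,2) ×3,  (3; —),  (3; 1) ×3,  (4; 1) }


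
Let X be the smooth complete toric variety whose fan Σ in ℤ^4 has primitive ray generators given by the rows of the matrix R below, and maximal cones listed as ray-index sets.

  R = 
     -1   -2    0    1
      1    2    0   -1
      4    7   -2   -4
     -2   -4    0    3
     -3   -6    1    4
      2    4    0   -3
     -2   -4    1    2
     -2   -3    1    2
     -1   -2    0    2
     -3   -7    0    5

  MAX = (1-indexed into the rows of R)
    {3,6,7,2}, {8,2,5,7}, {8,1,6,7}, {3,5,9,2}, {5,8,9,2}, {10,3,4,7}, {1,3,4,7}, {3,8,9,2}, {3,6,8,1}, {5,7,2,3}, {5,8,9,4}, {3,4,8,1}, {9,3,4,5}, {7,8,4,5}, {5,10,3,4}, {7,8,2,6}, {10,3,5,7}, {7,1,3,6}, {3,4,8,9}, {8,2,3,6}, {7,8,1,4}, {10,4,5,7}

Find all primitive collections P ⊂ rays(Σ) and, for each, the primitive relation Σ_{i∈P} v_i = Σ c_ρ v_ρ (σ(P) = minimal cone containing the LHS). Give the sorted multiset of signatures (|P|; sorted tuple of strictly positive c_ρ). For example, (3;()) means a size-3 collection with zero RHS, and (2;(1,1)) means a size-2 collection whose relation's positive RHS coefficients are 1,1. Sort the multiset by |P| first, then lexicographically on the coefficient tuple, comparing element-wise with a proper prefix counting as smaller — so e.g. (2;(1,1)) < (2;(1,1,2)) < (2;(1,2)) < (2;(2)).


Primitive collections (16):

  • {1,2}:  v_{1} + v_{2} = 0  so sig = (2;())
  • {4,6}:  v_{4} + v_{6} = 0  so sig = (2;())
  • {1,9}:  v_{1} + v_{9} = v_{4}  so sig = (2;(1))
  • {2,4}:  v_{2} + v_{4} = v_{9}  so sig = (2;(1))
  • {6,9}:  v_{6} + v_{9} = v_{2}  so sig = (2;(1))
  • {7,9}:  v_{7} + v_{9} = v_{5}  so sig = (2;(1))
  • {1,5}:  v_{1} + v_{5} = v_{4} + v_{7}  so sig = (2;(1,1))
  • {5,6}:  v_{5} + v_{6} = v_{2} + v_{7}  so sig = (2;(1,1))
  • {8,10}:  v_{8} + v_{10} = v_{4} + v_{5}  so sig = (2;(1,1))
  • {6,10}:  v_{6} + v_{10} = v_{3} + v_{5} + v_{7}  so sig = (2;(1,1,1))
  • {9,10}:  v_{9} + v_{10} = v_{3} + v_{4} + 2·v_{5}  so sig = (2;(1,1,2))
  • {2,10}:  v_{2} + v_{10} = v_{3} + 2·v_{5}  so sig = (2;(1,2))
  • {1,10}:  v_{1} + v_{10} = v_{3} + 2·v_{4} + 2·v_{7}  so sig = (2;(1,2,2))
  • {3,7,8}:  v_{3} + v_{7} + v_{8} = 0  so sig = (3;())
  • {3,5,8}:  v_{3} + v_{5} + v_{8} = v_{9}  so sig = (3;(1))
  • {3,4,5,7}:  v_{3} + v_{4} + v_{5} + v_{7} = v_{10}  so sig = (4;(1))

Sorted signature multiset PRS(X):
[(2;()), (2;()), (2;(1)), (2;(1)), (2;(1)), (2;(1)), (2;(1,1)), (2;(1,1)), (2;(1,1)), (2;(1,1,1)), (2;(1,1,2)), (2;(1,2)), (2;(1,2,2)), (3;()), (3;(1)), (4;(1))]


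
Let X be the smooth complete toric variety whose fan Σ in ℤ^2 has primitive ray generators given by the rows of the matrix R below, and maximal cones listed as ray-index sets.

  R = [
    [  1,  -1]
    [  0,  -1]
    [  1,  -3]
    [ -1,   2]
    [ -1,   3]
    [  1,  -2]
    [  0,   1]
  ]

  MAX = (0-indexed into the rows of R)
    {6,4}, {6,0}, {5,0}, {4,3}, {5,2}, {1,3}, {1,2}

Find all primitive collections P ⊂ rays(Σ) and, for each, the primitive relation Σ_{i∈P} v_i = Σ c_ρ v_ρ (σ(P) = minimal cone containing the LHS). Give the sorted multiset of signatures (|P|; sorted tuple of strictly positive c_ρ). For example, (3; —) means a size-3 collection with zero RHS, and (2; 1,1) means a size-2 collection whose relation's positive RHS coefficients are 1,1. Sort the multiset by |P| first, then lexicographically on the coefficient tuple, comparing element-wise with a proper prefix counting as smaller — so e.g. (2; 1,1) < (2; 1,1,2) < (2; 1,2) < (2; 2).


The 14 primitive collections of Σ (r=7, n=2):

  P={1,6}:  v_{1} + v_{6} = 0 ; sig = (2; —)
  P={2,4}:  v_{2} + v_{4} = 0 ; sig = (2; —)
  P={3,5}:  v_{3} + v_{5} = 0 ; sig = (2; —)
  P={0,1}:  v_{0} + v_{1} = v_{5} ; sig = (2; 1)
  P={0,3}:  v_{0} + v_{3} = v_{6} ; sig = (2; 1)
  P={1,4}:  v_{1} + v_{4} = v_{3} ; sig = (2; 1)
  P={1,5}:  v_{1} + v_{5} = v_{2} ; sig = (2; 1)
  P={2,3}:  v_{2} + v_{3} = v_{1} ; sig = (2; 1)
  P={2,6}:  v_{2} + v_{6} = v_{5} ; sig = (2; 1)
  P={3,6}:  v_{3} + v_{6} = v_{4} ; sig = (2; 1)
  P={4,5}:  v_{4} + v_{5} = v_{6} ; sig = (2; 1)
  P={5,6}:  v_{5} + v_{6} = v_{0} ; sig = (2; 1)
  P={0,2}:  v_{0} + v_{2} = 2·v_{5} ; sig = (2; 2)
  P={0,4}:  v_{0} + v_{4} = 2·v_{6} ; sig = (2; 2)

Sorted signature multiset PRS(X):
{ (2; —) ×3,  (2; 1) ×9,  (2; 2) ×2 }


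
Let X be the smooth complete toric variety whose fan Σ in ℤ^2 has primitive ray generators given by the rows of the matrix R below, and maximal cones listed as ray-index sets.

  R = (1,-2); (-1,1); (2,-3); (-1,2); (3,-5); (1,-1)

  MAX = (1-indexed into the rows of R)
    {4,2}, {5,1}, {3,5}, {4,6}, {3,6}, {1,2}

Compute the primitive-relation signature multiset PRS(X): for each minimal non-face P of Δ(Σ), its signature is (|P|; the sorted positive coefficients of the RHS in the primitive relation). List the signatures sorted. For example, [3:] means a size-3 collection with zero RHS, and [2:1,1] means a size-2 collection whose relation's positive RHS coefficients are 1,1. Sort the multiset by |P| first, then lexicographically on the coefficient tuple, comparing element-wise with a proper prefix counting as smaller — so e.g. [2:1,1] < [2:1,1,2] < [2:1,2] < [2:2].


Δ(Σ) — 6 vertices, 9 min non-faces:

  P = {1,4}:  v_{1} + v_{4} = 0 — sig = [2:]
  P = {2,6}:  v_{2} + v_{6} = 0 — sig = [2:]
  P = {1,3}:  v_{1} + v_{3} = v_{5} — sig = [2:1]
  P = {1,6}:  v_{1} + v_{6} = v_{3} — sig = [2:1]
  P = {2,3}:  v_{2} + v_{3} = v_{1} — sig = [2:1]
  P = {3,4}:  v_{3} + v_{4} = v_{6} — sig = [2:1]
  P = {4,5}:  v_{4} + v_{5} = v_{3} — sig = [2:1]
  P = {2,5}:  v_{2} + v_{5} = 2·v_{1} — sig = [2:2]
  P = {5,6}:  v_{5} + v_{6} = 2·v_{3} — sig = [2:2]

Signatures (|P|; sorted positive RHS coefficients), sorted:
{ [2:] ×2,  [2:1] ×5,  [2:2] ×2 }


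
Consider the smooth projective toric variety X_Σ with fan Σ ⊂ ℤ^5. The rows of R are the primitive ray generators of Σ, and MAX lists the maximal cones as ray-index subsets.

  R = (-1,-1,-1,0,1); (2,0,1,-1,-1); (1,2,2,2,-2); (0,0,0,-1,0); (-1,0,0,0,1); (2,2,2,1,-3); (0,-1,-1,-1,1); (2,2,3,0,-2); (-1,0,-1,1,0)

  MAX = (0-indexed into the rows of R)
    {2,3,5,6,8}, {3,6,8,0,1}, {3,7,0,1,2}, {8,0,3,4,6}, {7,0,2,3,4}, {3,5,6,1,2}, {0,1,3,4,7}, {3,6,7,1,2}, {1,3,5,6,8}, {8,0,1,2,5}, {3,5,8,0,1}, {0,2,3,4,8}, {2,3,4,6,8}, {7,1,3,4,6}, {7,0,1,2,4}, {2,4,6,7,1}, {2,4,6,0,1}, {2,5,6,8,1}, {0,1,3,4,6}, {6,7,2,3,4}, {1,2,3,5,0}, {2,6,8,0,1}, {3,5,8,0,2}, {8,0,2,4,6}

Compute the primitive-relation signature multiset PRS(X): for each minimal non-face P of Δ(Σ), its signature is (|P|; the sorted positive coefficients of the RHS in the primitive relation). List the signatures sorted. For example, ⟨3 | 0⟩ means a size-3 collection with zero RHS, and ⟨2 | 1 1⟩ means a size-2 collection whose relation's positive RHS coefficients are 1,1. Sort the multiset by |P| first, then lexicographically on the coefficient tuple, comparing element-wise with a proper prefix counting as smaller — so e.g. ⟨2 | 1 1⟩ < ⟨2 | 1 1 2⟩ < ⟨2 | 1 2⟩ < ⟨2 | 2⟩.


|primitive collections| = 9. Relations:

  • {4,5}:  v_{4} + v_{5} = v_{2} + v_{3} — sig = ⟨2 | 1 1⟩
  • {7,8}:  v_{7} + v_{8} = v_{2} + v_{3} — sig = ⟨2 | 1 1⟩
  • {5,7}:  v_{5} + v_{7} = v_{1} + 2·v_{2} + 2·v_{3} — sig = ⟨2 | 1 2 2⟩
  • {1,4,8}:  v_{1} + v_{4} + v_{8} = 0 — sig = ⟨3 | 0⟩
  • {0,5,6}:  v_{0} + v_{5} + v_{6} = v_{1} + v_{8} — sig = ⟨3 | 1 1⟩
  • {0,6,7}:  v_{0} + v_{6} + v_{7} = v_{1} + v_{4} — sig = ⟨3 | 1 1⟩
  • {0,2,3,6}:  v_{0} + v_{2} + v_{3} + v_{6} = 0 — sig = ⟨4 | 0⟩
  • {1,2,3,4}:  v_{1} + v_{2} + v_{3} + v_{4} = v_{7} — sig = ⟨4 | 1⟩
  • {1,2,3,8}:  v_{1} + v_{2} + v_{3} + v_{8} = v_{5} — sig = ⟨4 | 1⟩

Sorted signature multiset PRS(X):
    |P|=2: 3 collections, coeffs (1,1), (1,1), (1,2,2)
    |P|=3: 3 collections, coeffs (), (1,1), (1,1)
    |P|=4: 3 collections, coeffs (), (1), (1)
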